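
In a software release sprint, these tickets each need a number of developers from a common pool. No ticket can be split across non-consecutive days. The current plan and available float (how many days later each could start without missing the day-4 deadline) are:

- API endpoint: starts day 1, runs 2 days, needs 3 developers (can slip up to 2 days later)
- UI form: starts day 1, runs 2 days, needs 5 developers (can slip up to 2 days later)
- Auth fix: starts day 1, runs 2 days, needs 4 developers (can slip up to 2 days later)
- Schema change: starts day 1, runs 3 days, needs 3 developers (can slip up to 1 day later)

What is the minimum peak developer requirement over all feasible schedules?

10

Early-start (API endpoint@1, UI form@1, Auth fix@1, Schema change@1) gives peak 15: d1:15  d2:15  d3:3  d4:0.
Shift UI form→3.
Schedule API endpoint@1, UI form@3, Auth fix@1, Schema change@1: d1:10  d2:10  d3:8  d4:5 — peak 10.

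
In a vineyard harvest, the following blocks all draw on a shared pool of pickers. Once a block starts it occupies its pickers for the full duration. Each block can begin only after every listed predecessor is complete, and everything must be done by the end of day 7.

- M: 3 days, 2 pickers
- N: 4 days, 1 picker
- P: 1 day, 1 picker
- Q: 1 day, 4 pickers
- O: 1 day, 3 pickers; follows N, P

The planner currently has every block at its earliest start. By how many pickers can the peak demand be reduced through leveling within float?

Early-start peak: d1:8  d2:3  d3:3  d4:1  d5:3  d6:0  d7:0 ⇒ 8.
Leveled (M@1, N@1, P@1, Q@5, O@6): d1:4  d2:3  d3:3  d4:1  d5:4  d6:3  d7:0 ⇒ 4.
Reduction 8 − 4 = 4.

4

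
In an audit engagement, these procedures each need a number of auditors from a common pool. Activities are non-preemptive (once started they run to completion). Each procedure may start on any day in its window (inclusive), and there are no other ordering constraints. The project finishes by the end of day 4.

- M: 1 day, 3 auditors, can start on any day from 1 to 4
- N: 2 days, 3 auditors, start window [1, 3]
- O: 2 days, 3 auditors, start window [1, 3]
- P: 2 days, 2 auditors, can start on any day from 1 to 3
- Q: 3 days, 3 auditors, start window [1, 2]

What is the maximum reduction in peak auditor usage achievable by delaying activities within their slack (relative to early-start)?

6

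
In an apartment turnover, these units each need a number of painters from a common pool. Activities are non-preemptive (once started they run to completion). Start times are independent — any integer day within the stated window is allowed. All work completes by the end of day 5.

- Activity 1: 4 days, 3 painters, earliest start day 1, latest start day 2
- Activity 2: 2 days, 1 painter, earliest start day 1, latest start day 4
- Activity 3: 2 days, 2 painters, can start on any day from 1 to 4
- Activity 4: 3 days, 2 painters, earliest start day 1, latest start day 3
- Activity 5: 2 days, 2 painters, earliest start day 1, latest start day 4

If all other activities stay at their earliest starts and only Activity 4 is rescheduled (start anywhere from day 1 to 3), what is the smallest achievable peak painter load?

Activity 4@1: d1:10  d2:10  d3:5  d4:3  d5:0 → peak 10
Activity 4@2: d1:8  d2:10  d3:5  d4:5  d5:0 → peak 10
Activity 4@3: d1:8  d2:8  d3:5  d4:5  d5:2 → peak 8
Best is Activity 4@3, peak 8.

8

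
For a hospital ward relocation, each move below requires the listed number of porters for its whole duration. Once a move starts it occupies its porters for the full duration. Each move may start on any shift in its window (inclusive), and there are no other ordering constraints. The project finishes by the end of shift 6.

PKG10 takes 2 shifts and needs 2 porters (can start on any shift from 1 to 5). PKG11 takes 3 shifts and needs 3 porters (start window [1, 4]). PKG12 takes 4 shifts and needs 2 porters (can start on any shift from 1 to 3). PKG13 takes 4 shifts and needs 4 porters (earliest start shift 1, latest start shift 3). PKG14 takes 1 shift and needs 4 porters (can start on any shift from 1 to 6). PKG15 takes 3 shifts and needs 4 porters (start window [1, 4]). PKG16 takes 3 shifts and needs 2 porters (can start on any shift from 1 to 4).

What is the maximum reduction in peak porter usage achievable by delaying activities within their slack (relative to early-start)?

Early-start peak: s1:21  s2:17  s3:15  s4:6  s5:0  s6:0 ⇒ 21.
Leveled (PKG10@1, PKG11@1, PKG12@2, PKG13@3, PKG14@1, PKG15@4, PKG16@1): s1:11  s2:9  s3:11  s4:10  s5:10  s6:8 ⇒ 11.
Reduction 21 − 11 = 10.

10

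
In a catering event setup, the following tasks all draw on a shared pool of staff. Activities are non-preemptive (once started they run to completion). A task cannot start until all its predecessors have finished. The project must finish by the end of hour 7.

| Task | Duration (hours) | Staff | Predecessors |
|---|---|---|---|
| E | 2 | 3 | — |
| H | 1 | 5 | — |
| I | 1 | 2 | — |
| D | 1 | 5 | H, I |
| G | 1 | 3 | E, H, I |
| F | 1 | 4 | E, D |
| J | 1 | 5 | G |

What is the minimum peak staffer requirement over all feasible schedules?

5

Early-start (E@1, H@1, I@1, D@2, G@3, F@3, J@4) gives peak 10: h1:10  h2:8  h3:7  h4:5  h5:0  h6:0  h7:0.
Shift H→3, D→4, G→5, F→6, J→7.
Schedule E@1, H@3, I@1, D@4, G@5, F@6, J@7: h1:5  h2:3  h3:5  h4:5  h5:3  h6:4  h7:5 — peak 5.
Total staffer-hours = 30 over 7 hours ⇒ peak ≥ ⌈30/7⌉ = 5, so 5 is optimal.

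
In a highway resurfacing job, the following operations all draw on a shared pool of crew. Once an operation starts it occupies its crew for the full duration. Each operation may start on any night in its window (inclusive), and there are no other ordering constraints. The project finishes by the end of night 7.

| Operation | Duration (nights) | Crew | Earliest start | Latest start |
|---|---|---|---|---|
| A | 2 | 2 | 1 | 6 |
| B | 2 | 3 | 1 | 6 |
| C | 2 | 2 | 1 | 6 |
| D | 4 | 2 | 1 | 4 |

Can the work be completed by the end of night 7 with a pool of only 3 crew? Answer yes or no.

no

Total crew member-nights = 22; over 7 nights the average is 22/7 > 3, so some night must exceed 3.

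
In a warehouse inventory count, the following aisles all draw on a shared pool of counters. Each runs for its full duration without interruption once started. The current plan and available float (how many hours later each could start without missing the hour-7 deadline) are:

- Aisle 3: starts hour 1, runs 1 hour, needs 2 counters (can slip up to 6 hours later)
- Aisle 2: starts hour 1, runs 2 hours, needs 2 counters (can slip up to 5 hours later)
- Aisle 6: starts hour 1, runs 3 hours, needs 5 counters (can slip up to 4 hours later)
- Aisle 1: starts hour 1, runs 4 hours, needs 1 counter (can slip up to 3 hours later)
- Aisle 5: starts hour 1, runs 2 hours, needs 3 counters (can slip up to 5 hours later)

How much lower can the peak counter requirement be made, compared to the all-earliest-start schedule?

8

Early-start peak: h1:13  h2:11  h3:6  h4:1  h5:0  h6:0  h7:0 ⇒ 13.
Leveled (Aisle 3@1, Aisle 2@1, Aisle 6@5, Aisle 1@1, Aisle 5@3): h1:5  h2:3  h3:4  h4:4  h5:5  h6:5  h7:5 ⇒ 5.
Reduction 13 − 5 = 8.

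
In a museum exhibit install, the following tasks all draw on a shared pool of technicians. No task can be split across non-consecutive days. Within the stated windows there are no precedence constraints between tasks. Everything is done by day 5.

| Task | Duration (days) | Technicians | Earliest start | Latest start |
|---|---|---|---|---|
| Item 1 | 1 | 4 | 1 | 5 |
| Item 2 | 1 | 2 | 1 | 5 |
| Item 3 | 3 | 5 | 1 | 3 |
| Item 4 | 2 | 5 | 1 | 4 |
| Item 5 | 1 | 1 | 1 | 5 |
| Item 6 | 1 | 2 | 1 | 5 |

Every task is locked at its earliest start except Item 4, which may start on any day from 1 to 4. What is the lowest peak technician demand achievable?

14

Item 4@1: d1:19  d2:10  d3:5  d4:0  d5:0 → peak 19
Item 4@2: d1:14  d2:10  d3:10  d4:0  d5:0 → peak 14
Item 4@3: d1:14  d2:5  d3:10  d4:5  d5:0 → peak 14
Item 4@4: d1:14  d2:5  d3:5  d4:5  d5:5 → peak 14
Best is Item 4@2, peak 14.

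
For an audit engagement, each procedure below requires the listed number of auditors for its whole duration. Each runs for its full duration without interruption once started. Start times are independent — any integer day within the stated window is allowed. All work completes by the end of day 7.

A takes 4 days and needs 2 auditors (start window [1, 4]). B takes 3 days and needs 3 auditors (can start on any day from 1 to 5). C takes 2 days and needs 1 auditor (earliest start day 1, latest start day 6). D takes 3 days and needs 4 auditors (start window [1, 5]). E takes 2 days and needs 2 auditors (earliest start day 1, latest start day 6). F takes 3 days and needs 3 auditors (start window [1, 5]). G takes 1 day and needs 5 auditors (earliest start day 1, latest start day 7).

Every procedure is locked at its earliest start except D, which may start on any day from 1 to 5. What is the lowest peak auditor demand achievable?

16

D@1: d1:20  d2:15  d3:12  d4:2  d5:0  d6:0  d7:0 → peak 20
D@2: d1:16  d2:15  d3:12  d4:6  d5:0  d6:0  d7:0 → peak 16
D@3: d1:16  d2:11  d3:12  d4:6  d5:4  d6:0  d7:0 → peak 16
D@4: d1:16  d2:11  d3:8  d4:6  d5:4  d6:4  d7:0 → peak 16
D@5: d1:16  d2:11  d3:8  d4:2  d5:4  d6:4  d7:4 → peak 16
Best is D@2, peak 16.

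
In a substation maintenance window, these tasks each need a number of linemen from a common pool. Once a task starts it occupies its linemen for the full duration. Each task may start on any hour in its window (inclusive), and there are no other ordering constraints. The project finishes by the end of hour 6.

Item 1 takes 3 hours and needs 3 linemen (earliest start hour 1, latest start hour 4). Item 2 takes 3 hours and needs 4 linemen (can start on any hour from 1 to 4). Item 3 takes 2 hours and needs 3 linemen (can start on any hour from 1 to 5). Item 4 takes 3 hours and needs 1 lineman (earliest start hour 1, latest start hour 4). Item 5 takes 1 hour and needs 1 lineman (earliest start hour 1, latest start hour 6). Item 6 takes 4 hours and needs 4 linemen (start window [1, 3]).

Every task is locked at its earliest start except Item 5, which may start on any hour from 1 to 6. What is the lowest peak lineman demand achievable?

15

Item 5@1: h1:16  h2:15  h3:12  h4:4  h5:0  h6:0 → peak 16
Item 5@2: h1:15  h2:16  h3:12  h4:4  h5:0  h6:0 → peak 16
Item 5@3: h1:15  h2:15  h3:13  h4:4  h5:0  h6:0 → peak 15
Item 5@4: h1:15  h2:15  h3:12  h4:5  h5:0  h6:0 → peak 15
Item 5@5: h1:15  h2:15  h3:12  h4:4  h5:1  h6:0 → peak 15
Item 5@6: h1:15  h2:15  h3:12  h4:4  h5:0  h6:1 → peak 15
Best is Item 5@3, peak 15.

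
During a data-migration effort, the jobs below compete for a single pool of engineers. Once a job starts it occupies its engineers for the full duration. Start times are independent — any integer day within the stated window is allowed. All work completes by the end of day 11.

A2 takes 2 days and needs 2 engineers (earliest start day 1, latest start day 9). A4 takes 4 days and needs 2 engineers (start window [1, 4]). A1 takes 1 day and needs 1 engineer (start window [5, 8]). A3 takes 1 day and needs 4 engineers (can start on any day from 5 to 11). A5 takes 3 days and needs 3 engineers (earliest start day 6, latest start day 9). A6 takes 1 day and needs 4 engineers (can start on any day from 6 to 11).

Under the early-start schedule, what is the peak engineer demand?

7

Early-start schedule: A2@1, A4@1, A1@5, A3@5, A5@6, A6@6.
Load per day: day 1: 4, day 2: 4, day 3: 2, day 4: 2, day 5: 5, day 6: 7, day 7: 3, day 8: 3, day 9: 0, day 10: 0, day 11: 0.
Peak is 7.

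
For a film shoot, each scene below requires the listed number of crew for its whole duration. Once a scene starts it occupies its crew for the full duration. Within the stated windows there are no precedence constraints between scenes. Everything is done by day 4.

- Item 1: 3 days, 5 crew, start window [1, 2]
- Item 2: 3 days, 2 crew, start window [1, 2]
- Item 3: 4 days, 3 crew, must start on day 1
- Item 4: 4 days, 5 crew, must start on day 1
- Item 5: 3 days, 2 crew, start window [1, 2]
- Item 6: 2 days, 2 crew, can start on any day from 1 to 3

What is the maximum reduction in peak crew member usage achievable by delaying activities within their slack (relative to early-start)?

Early-start peak: d1:19  d2:19  d3:17  d4:8 ⇒ 19.
Leveled (Item 1@1, Item 2@1, Item 3@1, Item 4@1, Item 5@1, Item 6@1): d1:19  d2:19  d3:17  d4:8 ⇒ 19.
Reduction 19 − 19 = 0.

0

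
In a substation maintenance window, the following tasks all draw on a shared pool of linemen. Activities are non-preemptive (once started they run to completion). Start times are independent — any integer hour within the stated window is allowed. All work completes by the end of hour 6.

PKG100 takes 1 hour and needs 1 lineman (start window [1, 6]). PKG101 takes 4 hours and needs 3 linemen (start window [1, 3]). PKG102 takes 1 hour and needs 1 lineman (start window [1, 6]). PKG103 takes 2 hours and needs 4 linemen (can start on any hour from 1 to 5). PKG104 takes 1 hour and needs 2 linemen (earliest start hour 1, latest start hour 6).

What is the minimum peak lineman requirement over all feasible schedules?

Early-start (PKG100@1, PKG101@1, PKG102@1, PKG103@1, PKG104@1) gives peak 11: h1:11  h2:7  h3:3  h4:3  h5:0  h6:0.
Shift PKG103→5, PKG104→2.
Schedule PKG100@1, PKG101@1, PKG102@1, PKG103@5, PKG104@2: h1:5  h2:5  h3:3  h4:3  h5:4  h6:4 — peak 5.

5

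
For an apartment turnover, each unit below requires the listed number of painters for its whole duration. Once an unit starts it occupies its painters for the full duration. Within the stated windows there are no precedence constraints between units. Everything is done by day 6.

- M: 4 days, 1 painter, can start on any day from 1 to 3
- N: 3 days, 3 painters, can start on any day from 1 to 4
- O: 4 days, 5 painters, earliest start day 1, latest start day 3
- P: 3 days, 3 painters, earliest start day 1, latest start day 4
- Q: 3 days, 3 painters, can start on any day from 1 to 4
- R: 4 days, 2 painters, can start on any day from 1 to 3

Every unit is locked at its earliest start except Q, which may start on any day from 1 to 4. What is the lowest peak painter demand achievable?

14

Q@1: d1:17  d2:17  d3:17  d4:8  d5:0  d6:0 → peak 17
Q@2: d1:14  d2:17  d3:17  d4:11  d5:0  d6:0 → peak 17
Q@3: d1:14  d2:14  d3:17  d4:11  d5:3  d6:0 → peak 17
Q@4: d1:14  d2:14  d3:14  d4:11  d5:3  d6:3 → peak 14
Best is Q@4, peak 14.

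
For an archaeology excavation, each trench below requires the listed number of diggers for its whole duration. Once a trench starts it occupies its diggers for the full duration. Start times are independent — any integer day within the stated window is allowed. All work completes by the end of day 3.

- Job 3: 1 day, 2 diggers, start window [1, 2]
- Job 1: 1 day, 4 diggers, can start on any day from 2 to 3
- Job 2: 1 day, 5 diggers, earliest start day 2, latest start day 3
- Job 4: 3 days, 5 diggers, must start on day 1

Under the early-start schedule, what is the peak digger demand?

14

Early-start schedule: Job 3@1, Job 1@2, Job 2@2, Job 4@1.
Load per day: day 1: 7, day 2: 14, day 3: 5.
Peak is 14.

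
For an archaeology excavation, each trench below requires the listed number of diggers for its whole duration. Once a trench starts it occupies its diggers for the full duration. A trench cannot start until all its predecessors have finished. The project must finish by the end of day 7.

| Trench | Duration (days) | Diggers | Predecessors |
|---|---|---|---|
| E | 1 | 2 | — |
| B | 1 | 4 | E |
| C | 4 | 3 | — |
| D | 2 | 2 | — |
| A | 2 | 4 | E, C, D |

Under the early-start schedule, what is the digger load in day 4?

3

At early start, day 4 has: C.
Demand: 3 = 3.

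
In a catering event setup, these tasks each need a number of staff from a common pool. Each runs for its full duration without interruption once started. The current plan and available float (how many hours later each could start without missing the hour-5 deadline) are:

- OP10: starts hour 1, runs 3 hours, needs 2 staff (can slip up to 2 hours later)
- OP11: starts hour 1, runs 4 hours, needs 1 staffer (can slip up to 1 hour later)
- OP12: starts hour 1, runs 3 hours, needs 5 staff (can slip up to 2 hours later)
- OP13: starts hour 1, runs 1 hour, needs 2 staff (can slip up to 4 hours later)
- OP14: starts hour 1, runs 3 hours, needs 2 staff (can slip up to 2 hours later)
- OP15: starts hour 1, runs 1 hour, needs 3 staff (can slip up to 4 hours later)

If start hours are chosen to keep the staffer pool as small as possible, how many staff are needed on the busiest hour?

10

Early-start (OP10@1, OP11@1, OP12@1, OP13@1, OP14@1, OP15@1) gives peak 15: h1:15  h2:10  h3:10  h4:1  h5:0.
Shift OP14→2, OP15→4.
Schedule OP10@1, OP11@1, OP12@1, OP13@1, OP14@2, OP15@4: h1:10  h2:10  h3:10  h4:6  h5:0 — peak 10.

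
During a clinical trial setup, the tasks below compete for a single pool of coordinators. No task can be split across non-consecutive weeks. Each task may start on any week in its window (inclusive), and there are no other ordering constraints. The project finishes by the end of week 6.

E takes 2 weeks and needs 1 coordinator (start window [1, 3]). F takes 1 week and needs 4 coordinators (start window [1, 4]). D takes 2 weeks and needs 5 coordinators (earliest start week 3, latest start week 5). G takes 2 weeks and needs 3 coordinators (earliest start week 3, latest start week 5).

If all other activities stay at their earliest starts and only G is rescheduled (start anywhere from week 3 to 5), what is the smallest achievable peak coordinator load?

5

G@3: w1:5  w2:1  w3:8  w4:8  w5:0  w6:0 → peak 8
G@4: w1:5  w2:1  w3:5  w4:8  w5:3  w6:0 → peak 8
G@5: w1:5  w2:1  w3:5  w4:5  w5:3  w6:3 → peak 5
Best is G@5, peak 5.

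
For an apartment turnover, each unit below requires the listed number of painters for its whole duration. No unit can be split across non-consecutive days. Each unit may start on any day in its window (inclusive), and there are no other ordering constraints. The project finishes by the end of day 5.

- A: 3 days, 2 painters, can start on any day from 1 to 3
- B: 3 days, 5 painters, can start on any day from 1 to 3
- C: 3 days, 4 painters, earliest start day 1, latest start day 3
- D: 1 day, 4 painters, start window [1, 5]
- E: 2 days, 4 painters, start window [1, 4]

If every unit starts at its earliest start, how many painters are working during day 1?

19

At early start, day 1 has: A, B, C, D, E.
Demand: 2 + 5 + 4 + 4 + 4 = 19.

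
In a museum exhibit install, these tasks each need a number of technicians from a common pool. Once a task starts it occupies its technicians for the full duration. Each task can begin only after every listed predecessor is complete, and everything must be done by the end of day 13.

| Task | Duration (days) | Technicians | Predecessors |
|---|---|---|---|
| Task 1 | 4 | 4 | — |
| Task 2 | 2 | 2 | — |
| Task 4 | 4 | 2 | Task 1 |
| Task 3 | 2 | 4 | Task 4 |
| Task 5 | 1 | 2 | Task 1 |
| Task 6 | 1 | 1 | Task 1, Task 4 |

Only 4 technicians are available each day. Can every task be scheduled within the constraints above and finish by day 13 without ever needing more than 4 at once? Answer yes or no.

Schedule Task 1@1, Task 2@5, Task 4@5, Task 3@9, Task 5@7, Task 6@11: d1:4  d2:4  d3:4  d4:4  d5:4  d6:4  d7:4  d8:2  d9:4  d10:4  d11:1  d12:0  d13:0 — peak 4 ≤ 4.

yes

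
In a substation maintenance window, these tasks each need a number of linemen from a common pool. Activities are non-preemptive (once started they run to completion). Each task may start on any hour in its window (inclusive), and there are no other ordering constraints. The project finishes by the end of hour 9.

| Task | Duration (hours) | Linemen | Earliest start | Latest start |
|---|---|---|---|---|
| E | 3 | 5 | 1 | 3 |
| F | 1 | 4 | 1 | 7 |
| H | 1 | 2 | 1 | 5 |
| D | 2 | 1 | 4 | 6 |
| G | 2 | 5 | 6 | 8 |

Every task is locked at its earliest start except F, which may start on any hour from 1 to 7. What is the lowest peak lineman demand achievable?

7

F@1: h1:11  h2:5  h3:5  h4:1  h5:1  h6:5  h7:5  h8:0  h9:0 → peak 11
F@2: h1:7  h2:9  h3:5  h4:1  h5:1  h6:5  h7:5  h8:0  h9:0 → peak 9
F@3: h1:7  h2:5  h3:9  h4:1  h5:1  h6:5  h7:5  h8:0  h9:0 → peak 9
F@4: h1:7  h2:5  h3:5  h4:5  h5:1  h6:5  h7:5  h8:0  h9:0 → peak 7
F@5: h1:7  h2:5  h3:5  h4:1  h5:5  h6:5  h7:5  h8:0  h9:0 → peak 7
F@6: h1:7  h2:5  h3:5  h4:1  h5:1  h6:9  h7:5  h8:0  h9:0 → peak 9
F@7: h1:7  h2:5  h3:5  h4:1  h5:1  h6:5  h7:9  h8:0  h9:0 → peak 9
Best is F@4, peak 7.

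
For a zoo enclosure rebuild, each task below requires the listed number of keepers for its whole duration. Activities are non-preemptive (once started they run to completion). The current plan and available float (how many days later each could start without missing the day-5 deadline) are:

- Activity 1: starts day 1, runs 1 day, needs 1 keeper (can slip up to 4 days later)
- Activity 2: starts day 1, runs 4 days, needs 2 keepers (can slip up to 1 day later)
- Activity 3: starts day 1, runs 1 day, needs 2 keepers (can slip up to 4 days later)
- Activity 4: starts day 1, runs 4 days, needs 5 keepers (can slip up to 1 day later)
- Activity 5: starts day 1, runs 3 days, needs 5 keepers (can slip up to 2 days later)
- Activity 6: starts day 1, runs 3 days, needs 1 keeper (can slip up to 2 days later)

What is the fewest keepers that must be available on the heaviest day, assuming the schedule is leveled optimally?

Early-start (Activity 1@1, Activity 2@1, Activity 3@1, Activity 4@1, Activity 5@1, Activity 6@1) gives peak 16: d1:16  d2:13  d3:13  d4:7  d5:0.
Shift Activity 5→2.
Schedule Activity 1@1, Activity 2@1, Activity 3@1, Activity 4@1, Activity 5@2, Activity 6@1: d1:11  d2:13  d3:13  d4:12  d5:0 — peak 13.

13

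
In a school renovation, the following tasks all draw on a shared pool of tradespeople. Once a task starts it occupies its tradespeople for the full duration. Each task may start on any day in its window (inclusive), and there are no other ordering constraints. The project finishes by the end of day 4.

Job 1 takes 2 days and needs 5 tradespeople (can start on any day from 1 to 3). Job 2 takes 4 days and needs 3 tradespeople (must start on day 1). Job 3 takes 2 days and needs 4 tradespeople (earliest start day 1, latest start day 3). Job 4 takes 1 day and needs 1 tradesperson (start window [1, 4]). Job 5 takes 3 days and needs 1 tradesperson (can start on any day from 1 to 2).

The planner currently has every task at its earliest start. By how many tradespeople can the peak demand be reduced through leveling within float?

5

Early-start peak: d1:14  d2:13  d3:4  d4:3 ⇒ 14.
Leveled (Job 1@1, Job 2@1, Job 3@3, Job 4@1, Job 5@2): d1:9  d2:9  d3:8  d4:8 ⇒ 9.
Reduction 14 − 9 = 5.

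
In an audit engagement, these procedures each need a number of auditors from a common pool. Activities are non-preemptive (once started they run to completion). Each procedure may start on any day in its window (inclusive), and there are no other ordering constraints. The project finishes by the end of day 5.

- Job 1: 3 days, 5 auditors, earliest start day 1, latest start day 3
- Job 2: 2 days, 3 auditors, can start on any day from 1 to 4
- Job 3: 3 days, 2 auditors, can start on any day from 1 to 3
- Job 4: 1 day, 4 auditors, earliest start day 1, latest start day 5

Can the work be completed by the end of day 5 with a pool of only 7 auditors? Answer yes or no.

yes

Schedule Job 1@1, Job 2@4, Job 3@1, Job 4@4: d1:7  d2:7  d3:7  d4:7  d5:3 — peak 7 ≤ 7.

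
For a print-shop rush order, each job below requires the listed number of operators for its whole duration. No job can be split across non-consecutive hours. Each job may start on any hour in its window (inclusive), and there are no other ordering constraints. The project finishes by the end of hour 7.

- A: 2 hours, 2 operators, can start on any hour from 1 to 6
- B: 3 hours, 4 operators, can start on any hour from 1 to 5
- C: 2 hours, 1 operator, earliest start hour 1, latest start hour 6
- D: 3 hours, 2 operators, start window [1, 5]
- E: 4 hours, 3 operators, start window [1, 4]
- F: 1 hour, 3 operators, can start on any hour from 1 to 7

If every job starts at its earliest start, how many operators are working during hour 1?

15

At early start, hour 1 has: A, B, C, D, E, F.
Demand: 2 + 4 + 1 + 2 + 3 + 3 = 15.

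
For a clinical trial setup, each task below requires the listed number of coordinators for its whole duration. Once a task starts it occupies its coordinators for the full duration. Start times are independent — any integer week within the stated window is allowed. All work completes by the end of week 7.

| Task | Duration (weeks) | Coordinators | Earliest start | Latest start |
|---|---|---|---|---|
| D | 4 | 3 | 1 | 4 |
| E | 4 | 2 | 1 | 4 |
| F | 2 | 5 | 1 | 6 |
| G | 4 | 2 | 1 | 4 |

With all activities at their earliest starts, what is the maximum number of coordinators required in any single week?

Early-start schedule: D@1, E@1, F@1, G@1.
Load per week: week 1: 12, week 2: 12, week 3: 7, week 4: 7, week 5: 0, week 6: 0, week 7: 0.
Peak is 12.

12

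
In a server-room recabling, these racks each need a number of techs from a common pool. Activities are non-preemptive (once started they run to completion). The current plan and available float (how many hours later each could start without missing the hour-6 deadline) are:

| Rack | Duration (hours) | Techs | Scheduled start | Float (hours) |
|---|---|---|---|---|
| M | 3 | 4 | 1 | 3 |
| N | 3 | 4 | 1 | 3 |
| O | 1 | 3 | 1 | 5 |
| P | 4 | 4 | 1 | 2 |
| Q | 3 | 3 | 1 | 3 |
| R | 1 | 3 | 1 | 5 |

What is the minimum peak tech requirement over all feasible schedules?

Early-start (M@1, N@1, O@1, P@1, Q@1, R@1) gives peak 21: h1:21  h2:15  h3:15  h4:4  h5:0  h6:0.
Shift N→4, Q→2, R→5.
Schedule M@1, N@4, O@1, P@1, Q@2, R@5: h1:11  h2:11  h3:11  h4:11  h5:7  h6:4 — peak 11.

11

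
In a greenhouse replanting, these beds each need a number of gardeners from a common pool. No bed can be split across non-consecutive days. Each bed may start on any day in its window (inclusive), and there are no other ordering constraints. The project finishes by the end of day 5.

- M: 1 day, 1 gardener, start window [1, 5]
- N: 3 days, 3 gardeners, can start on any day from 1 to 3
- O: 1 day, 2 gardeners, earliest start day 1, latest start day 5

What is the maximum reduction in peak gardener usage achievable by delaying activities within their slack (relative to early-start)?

3

Early-start peak: d1:6  d2:3  d3:3  d4:0  d5:0 ⇒ 6.
Leveled (M@1, N@2, O@1): d1:3  d2:3  d3:3  d4:3  d5:0 ⇒ 3.
Reduction 6 − 3 = 3.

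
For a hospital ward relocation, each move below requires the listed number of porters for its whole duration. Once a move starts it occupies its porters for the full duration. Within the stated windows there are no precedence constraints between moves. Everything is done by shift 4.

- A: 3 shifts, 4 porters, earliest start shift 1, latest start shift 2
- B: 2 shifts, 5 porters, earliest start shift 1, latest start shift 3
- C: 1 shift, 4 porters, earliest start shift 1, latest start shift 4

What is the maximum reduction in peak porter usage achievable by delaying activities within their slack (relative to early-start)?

Early-start peak: s1:13  s2:9  s3:4  s4:0 ⇒ 13.
Leveled (A@1, B@1, C@3): s1:9  s2:9  s3:8  s4:0 ⇒ 9.
Reduction 13 − 9 = 4.

4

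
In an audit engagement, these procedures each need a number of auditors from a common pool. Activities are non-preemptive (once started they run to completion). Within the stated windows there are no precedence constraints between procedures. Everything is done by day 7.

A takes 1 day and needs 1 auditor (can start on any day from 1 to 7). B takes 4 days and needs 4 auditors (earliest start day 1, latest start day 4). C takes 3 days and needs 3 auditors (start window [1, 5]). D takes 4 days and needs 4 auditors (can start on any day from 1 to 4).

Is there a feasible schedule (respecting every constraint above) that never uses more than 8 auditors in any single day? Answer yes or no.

Schedule A@1, B@1, C@1, D@4: d1:8  d2:7  d3:7  d4:8  d5:4  d6:4  d7:4 — peak 8 ≤ 8.

yes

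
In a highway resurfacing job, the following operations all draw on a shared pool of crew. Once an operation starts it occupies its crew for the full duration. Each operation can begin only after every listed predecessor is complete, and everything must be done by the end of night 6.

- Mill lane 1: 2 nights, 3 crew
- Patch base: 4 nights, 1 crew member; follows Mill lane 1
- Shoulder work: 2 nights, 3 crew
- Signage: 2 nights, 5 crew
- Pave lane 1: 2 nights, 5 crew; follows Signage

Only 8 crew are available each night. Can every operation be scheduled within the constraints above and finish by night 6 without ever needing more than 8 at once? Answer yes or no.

yes

Schedule Mill lane 1@1, Patch base@3, Shoulder work@1, Signage@3, Pave lane 1@5: n1:6  n2:6  n3:6  n4:6  n5:6  n6:6 — peak 6 ≤ 8.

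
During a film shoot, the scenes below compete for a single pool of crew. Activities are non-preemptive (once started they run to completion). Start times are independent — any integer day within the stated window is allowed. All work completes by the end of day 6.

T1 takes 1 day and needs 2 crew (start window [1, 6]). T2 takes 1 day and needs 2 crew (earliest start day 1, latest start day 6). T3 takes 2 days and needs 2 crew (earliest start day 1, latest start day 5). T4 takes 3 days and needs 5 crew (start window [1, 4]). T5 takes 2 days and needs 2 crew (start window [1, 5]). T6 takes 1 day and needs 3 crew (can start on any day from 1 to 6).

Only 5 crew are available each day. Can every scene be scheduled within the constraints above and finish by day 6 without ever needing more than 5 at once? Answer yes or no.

no

The minimum achievable peak is 6; 5 < 6, so no feasible schedule stays within the cap.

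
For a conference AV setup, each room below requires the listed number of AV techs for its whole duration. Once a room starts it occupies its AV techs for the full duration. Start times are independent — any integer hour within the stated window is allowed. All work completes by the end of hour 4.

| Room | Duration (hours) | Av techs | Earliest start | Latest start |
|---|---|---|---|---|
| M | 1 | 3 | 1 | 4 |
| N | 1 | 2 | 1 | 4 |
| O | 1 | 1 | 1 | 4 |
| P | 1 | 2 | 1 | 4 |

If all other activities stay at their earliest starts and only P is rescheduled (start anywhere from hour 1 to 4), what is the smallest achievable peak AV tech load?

P@1: h1:8  h2:0  h3:0  h4:0 → peak 8
P@2: h1:6  h2:2  h3:0  h4:0 → peak 6
P@3: h1:6  h2:0  h3:2  h4:0 → peak 6
P@4: h1:6  h2:0  h3:0  h4:2 → peak 6
Best is P@2, peak 6.

6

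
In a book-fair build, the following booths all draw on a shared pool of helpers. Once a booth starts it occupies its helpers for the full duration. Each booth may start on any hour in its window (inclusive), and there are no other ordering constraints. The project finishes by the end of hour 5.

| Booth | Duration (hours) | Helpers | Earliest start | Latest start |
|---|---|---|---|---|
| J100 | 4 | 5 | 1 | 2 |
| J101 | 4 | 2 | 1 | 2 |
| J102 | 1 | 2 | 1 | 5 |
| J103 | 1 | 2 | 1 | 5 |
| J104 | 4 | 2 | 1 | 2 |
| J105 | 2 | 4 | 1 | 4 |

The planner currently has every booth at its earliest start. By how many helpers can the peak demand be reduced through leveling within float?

4

Early-start peak: h1:17  h2:13  h3:9  h4:9  h5:0 ⇒ 17.
Leveled (J100@1, J101@1, J102@1, J103@1, J104@1, J105@2): h1:13  h2:13  h3:13  h4:9  h5:0 ⇒ 13.
Reduction 17 − 13 = 4.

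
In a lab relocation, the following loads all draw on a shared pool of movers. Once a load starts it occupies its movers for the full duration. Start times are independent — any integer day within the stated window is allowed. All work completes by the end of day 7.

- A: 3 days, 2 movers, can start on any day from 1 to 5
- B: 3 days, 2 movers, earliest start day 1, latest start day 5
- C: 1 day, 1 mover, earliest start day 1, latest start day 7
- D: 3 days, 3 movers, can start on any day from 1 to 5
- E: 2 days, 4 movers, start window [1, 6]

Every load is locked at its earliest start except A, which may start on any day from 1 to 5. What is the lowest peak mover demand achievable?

10

A@1: d1:12  d2:11  d3:7  d4:0  d5:0  d6:0  d7:0 → peak 12
A@2: d1:10  d2:11  d3:7  d4:2  d5:0  d6:0  d7:0 → peak 11
A@3: d1:10  d2:9  d3:7  d4:2  d5:2  d6:0  d7:0 → peak 10
A@4: d1:10  d2:9  d3:5  d4:2  d5:2  d6:2  d7:0 → peak 10
A@5: d1:10  d2:9  d3:5  d4:0  d5:2  d6:2  d7:2 → peak 10
Best is A@3, peak 10.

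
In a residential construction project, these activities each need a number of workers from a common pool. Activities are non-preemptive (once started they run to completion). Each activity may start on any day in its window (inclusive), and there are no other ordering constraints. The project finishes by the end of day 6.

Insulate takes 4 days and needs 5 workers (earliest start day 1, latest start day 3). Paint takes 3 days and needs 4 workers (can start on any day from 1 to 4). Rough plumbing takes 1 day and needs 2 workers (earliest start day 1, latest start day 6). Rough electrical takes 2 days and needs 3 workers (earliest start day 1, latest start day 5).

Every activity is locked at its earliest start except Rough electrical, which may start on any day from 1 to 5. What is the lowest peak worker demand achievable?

11

Rough electrical@1: d1:14  d2:12  d3:9  d4:5  d5:0  d6:0 → peak 14
Rough electrical@2: d1:11  d2:12  d3:12  d4:5  d5:0  d6:0 → peak 12
Rough electrical@3: d1:11  d2:9  d3:12  d4:8  d5:0  d6:0 → peak 12
Rough electrical@4: d1:11  d2:9  d3:9  d4:8  d5:3  d6:0 → peak 11
Rough electrical@5: d1:11  d2:9  d3:9  d4:5  d5:3  d6:3 → peak 11
Best is Rough electrical@4, peak 11.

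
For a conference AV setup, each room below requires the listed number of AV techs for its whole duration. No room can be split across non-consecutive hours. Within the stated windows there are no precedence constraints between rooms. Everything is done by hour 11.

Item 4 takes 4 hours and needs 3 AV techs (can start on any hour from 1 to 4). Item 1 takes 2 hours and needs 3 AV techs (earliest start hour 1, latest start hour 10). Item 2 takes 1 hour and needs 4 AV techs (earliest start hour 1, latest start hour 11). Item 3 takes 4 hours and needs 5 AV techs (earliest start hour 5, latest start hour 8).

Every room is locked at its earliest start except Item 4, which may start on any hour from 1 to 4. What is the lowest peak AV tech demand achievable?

8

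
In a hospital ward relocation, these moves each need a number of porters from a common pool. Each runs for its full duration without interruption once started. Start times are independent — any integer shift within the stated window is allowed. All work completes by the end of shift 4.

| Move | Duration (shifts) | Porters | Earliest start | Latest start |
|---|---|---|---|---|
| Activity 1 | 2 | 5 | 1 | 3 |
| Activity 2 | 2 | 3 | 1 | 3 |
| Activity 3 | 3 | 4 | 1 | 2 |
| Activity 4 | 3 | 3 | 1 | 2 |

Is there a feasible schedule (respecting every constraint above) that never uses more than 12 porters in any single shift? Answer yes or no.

yes

Schedule Activity 1@1, Activity 2@3, Activity 3@1, Activity 4@1: s1:12  s2:12  s3:10  s4:3 — peak 12 ≤ 12.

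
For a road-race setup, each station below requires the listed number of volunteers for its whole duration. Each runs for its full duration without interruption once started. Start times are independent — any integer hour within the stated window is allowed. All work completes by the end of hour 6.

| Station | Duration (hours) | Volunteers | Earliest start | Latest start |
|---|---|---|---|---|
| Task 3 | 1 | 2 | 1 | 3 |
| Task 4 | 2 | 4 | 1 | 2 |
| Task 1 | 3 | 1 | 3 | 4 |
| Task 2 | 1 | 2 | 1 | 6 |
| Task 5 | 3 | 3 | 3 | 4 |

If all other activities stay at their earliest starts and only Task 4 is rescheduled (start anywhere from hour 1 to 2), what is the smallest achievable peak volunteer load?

8

Task 4@1: h1:8  h2:4  h3:4  h4:4  h5:4  h6:0 → peak 8
Task 4@2: h1:4  h2:4  h3:8  h4:4  h5:4  h6:0 → peak 8
Best is Task 4@1, peak 8.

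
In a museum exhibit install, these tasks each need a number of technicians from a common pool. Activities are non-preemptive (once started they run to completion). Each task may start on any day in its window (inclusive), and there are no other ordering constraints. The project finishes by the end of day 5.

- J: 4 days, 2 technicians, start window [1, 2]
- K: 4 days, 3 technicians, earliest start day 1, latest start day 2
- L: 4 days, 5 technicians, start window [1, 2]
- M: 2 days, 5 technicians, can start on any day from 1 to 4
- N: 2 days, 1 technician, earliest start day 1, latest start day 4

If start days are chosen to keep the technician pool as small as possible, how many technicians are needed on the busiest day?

15

Early-start (J@1, K@1, L@1, M@1, N@1) gives peak 16: d1:16  d2:16  d3:10  d4:10  d5:0.
Shift N→3.
Schedule J@1, K@1, L@1, M@1, N@3: d1:15  d2:15  d3:11  d4:11  d5:0 — peak 15.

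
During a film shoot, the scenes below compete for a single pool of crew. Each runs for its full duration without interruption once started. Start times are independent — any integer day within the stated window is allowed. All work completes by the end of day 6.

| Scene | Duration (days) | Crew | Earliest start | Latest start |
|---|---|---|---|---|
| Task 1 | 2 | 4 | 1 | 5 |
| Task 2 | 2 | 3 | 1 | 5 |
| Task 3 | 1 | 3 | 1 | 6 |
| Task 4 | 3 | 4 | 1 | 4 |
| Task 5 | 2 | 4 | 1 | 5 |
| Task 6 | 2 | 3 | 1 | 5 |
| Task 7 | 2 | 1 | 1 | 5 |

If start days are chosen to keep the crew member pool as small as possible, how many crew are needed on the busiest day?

8

Early-start (Task 1@1, Task 2@1, Task 3@1, Task 4@1, Task 5@1, Task 6@1, Task 7@1) gives peak 22: d1:22  d2:19  d3:4  d4:0  d5:0  d6:0.
Shift Task 3→3, Task 4→4, Task 5→3, Task 6→5.
Schedule Task 1@1, Task 2@1, Task 3@3, Task 4@4, Task 5@3, Task 6@5, Task 7@1: d1:8  d2:8  d3:7  d4:8  d5:7  d6:7 — peak 8.
Total crew member-days = 45 over 6 days ⇒ peak ≥ ⌈45/6⌉ = 8, so 8 is optimal.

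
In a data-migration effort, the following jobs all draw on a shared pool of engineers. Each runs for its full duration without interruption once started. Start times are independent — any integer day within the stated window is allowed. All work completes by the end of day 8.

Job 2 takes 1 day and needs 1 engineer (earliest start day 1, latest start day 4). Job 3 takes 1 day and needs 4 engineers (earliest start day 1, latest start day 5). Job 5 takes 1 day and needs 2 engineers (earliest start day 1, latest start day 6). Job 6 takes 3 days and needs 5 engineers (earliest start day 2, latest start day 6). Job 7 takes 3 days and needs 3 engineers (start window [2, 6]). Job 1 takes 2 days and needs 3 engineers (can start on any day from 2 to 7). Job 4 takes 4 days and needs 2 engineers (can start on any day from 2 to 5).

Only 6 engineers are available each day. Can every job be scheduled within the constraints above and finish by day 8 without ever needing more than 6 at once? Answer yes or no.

The minimum achievable peak is 7; 6 < 7, so no feasible schedule stays within the cap.

no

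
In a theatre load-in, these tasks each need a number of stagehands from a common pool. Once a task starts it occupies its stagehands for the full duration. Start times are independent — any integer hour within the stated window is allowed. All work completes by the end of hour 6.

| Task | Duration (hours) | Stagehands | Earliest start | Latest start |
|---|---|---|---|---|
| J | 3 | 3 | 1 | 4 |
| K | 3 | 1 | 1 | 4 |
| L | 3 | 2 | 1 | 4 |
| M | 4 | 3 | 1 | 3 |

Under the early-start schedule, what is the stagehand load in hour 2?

9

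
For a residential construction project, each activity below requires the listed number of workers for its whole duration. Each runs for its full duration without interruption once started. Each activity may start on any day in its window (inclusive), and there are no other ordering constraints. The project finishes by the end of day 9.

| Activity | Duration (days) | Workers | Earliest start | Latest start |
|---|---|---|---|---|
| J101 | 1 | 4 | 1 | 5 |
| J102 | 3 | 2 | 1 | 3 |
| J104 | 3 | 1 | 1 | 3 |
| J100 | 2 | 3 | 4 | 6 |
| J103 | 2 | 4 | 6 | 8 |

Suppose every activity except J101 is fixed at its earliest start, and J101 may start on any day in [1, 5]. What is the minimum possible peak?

J101@1: d1:7  d2:3  d3:3  d4:3  d5:3  d6:4  d7:4  d8:0  d9:0 → peak 7
J101@2: d1:3  d2:7  d3:3  d4:3  d5:3  d6:4  d7:4  d8:0  d9:0 → peak 7
J101@3: d1:3  d2:3  d3:7  d4:3  d5:3  d6:4  d7:4  d8:0  d9:0 → peak 7
J101@4: d1:3  d2:3  d3:3  d4:7  d5:3  d6:4  d7:4  d8:0  d9:0 → peak 7
J101@5: d1:3  d2:3  d3:3  d4:3  d5:7  d6:4  d7:4  d8:0  d9:0 → peak 7
Best is J101@1, peak 7.

7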